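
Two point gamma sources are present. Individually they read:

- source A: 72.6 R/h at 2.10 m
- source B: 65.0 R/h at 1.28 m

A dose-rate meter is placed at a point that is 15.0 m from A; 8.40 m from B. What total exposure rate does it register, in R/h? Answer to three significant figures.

Each source contributes Iᵢ·(dᵢ/rᵢ)²; contributions add.
A: 72.6 × (2.10/15.0)² = 1.423 R/h
B: 65.0 × (1.28/8.40)² = 1.509 R/h
Total = 1.423 + 1.509 = 2.932 R/h.

2.93 R/h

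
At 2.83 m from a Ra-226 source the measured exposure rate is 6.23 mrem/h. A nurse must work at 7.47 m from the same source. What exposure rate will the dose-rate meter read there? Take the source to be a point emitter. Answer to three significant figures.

Intensity scales as (d₁/d₂)², so scaling from 2.83 m to 7.47 m:
6.23 × (2.83/7.47)² = 6.23 × 0.1435 = 0.8940 mrem/h.

0.894 mrem/h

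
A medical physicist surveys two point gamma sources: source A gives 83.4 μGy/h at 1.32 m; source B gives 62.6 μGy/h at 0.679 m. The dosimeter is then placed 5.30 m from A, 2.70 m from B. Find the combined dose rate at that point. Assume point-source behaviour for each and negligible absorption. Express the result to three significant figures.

By superposition, sum each source's inverse-square contribution:
A: 83.4 × (1.32/5.30)² = 5.173 μGy/h
B: 62.6 × (0.679/2.70)² = 3.959 μGy/h
Total = 5.173 + 3.959 = 9.132 μGy/h.

9.13 μGy/h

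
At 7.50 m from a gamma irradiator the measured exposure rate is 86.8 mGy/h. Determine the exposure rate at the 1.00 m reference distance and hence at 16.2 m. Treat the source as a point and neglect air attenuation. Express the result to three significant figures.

Applying the 1/r² law,
At 1.00 m: (7.50/1.00)² = 56.25, so 86.8 × 56.25 = 4882 mGy/h
At 16.2 m: (1.00/16.2)² = 0.003810, so 4882 × 0.003810 = 18.60 mGy/h.

4880 mGy/h; 18.6 mGy/h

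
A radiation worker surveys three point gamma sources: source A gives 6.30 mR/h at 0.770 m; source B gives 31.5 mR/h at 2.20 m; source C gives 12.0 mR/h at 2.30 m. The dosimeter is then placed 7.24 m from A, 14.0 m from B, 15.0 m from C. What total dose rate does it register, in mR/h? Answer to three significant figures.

1.13 mR/h

By superposition, sum each source's inverse-square contribution:
A: 6.30 × (0.770/7.24)² = 0.07126 mR/h
B: 31.5 × (2.20/14.0)² = 0.7779 mR/h
C: 12.0 × (2.30/15.0)² = 0.2821 mR/h
Total = 0.07126 + 0.7779 + 0.2821 = 1.131 mR/h.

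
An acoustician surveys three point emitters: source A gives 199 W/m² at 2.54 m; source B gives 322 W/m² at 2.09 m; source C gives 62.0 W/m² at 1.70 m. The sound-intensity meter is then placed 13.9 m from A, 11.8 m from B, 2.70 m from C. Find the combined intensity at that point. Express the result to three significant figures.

41.3 W/m²

By superposition, sum each source's inverse-square contribution:
A: 199 × (2.54/13.9)² = 6.645 W/m²
B: 322 × (2.09/11.8)² = 10.10 W/m²
C: 62.0 × (1.70/2.70)² = 24.58 W/m²
Total = 6.645 + 10.10 + 24.58 = 41.32 W/m².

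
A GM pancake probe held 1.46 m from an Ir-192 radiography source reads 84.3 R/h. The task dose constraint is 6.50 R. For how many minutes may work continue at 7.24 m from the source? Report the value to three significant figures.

Since intensity falls as 1/r², rate at 7.24 m:
(1.46/7.24)² = 0.04067, so 84.3 × 0.04067 = 3.428 R/h.
Stay time = 6.50 R ÷ 3.428 R/h = 1.896 h = 113.8 min.

114 min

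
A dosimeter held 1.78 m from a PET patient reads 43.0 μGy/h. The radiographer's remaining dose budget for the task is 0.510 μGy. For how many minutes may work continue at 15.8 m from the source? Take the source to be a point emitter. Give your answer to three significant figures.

Applying the 1/r² law, rate at 15.8 m:
(1.78/15.8)² = 0.01269, so 43.0 × 0.01269 = 0.5457 μGy/h.
Stay time = 0.510 μGy ÷ 0.5457 μGy/h = 0.9346 h = 56.08 min.

56.1 min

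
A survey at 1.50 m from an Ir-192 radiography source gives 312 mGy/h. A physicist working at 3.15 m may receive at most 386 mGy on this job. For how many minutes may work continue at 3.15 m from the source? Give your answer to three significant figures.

327 min

Since intensity falls as 1/r², rate at 3.15 m:
312 × (1.50/3.15)² = 312 × 0.2268 = 70.76 mGy/h.
Stay time = 386 mGy ÷ 70.76 mGy/h = 5.455 h = 327.3 min.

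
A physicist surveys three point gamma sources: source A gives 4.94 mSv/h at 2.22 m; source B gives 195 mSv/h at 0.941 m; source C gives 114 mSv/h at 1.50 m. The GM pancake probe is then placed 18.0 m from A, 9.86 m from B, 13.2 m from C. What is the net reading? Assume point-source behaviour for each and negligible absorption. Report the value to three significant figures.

3.32 mSv/h

By superposition, sum each source's inverse-square contribution:
A: 4.94 × (2.22/18.0)² = 0.07514 mSv/h
B: 195 × (0.941/9.86)² = 1.776 mSv/h
C: 114 × (1.50/13.2)² = 1.472 mSv/h
Total = 0.07514 + 1.776 + 1.472 = 3.323 mSv/h.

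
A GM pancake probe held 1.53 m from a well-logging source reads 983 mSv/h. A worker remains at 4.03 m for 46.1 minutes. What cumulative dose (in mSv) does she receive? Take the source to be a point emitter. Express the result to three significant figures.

By the inverse-square law, rate at 4.03 m:
983 × (1.53/4.03)² = 983 × 0.1441 = 141.7 mSv/h.
Dose = rate × time = 141.7 mSv/h × 0.7683 h = 108.9 mSv.

109 mSv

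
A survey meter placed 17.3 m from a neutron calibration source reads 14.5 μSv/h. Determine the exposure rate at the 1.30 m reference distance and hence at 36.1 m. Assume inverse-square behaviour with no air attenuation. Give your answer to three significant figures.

2570 μSv/h; 3.33 μSv/h

Using I₁d₁² = I₂d₂²,
At 1.30 m: 14.5 × (17.3/1.30)² = 14.5 × 177.1 = 2568 μSv/h
At 36.1 m: (1.30/36.1)² = 0.001297, so 2568 × 0.001297 = 3.331 μSv/h.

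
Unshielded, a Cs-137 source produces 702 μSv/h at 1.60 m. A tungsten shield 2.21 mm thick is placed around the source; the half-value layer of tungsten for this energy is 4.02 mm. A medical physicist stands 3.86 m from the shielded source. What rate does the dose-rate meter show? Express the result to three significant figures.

Distance alone: (1.60/3.86)² = 0.1718, so 702 × 0.1718 = 120.6 μSv/h.
Shield: 2.21/4.02 = 0.5498 half-value layers → attenuation 2^(−0.5498) = 0.6831.
Combined: 120.6 × 0.6831 = 82.38 μSv/h.

82.4 μSv/h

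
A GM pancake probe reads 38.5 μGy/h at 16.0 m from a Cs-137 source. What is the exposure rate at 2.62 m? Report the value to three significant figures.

1440 μGy/h

By the inverse-square law, the rate at 2.62 m is
(16.0/2.62)² = 37.29, so 38.5 × 37.29 = 1436 μGy/h.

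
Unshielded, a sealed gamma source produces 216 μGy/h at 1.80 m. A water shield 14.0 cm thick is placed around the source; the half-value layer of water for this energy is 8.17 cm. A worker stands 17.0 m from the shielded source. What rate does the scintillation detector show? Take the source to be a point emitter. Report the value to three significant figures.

0.738 μGy/h

Distance alone: (1.80/17.0)² = 0.01121, so 216 × 0.01121 = 2.421 μGy/h.
Shield: 14.0/8.17 = 1.714 half-value layers → attenuation 2^(−1.714) = 0.3048.
Combined: 2.421 × 0.3048 = 0.7379 μGy/h.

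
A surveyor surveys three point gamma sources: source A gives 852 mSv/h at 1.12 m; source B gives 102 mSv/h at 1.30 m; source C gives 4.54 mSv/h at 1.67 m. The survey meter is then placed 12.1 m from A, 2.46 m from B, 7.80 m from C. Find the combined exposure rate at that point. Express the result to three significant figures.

Each source contributes Iᵢ·(dᵢ/rᵢ)²; contributions add.
A: 852 × (1.12/12.1)² = 7.300 mSv/h
B: 102 × (1.30/2.46)² = 28.49 mSv/h
C: 4.54 × (1.67/7.80)² = 0.2081 mSv/h
Total = 7.300 + 28.49 + 0.2081 = 36.00 mSv/h.

36.0 mSv/h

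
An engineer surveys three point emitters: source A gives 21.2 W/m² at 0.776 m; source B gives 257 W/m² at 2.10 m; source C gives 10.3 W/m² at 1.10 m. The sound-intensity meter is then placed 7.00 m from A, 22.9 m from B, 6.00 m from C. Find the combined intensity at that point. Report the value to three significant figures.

2.77 W/m²

Each source contributes Iᵢ·(dᵢ/rᵢ)²; contributions add.
A: 21.2 × (0.776/7.00)² = 0.2605 W/m²
B: 257 × (2.10/22.9)² = 2.161 W/m²
C: 10.3 × (1.10/6.00)² = 0.3462 W/m²
Total = 0.2605 + 2.161 + 0.3462 = 2.768 W/m².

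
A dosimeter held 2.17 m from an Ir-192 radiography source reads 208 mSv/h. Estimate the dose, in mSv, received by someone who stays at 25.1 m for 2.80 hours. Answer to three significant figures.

Intensity scales as (d₁/d₂)², so rate at 25.1 m:
(2.17/25.1)² = 0.007474, so 208 × 0.007474 = 1.555 mSv/h.
Dose = rate × time = 1.555 mSv/h × 2.800 h = 4.354 mSv.

4.35 mSv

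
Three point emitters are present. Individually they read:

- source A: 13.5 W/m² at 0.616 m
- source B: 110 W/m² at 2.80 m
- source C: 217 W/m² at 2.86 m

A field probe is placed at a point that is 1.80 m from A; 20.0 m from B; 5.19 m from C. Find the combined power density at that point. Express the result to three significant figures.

69.6 W/m²

By superposition, sum each source's inverse-square contribution:
A: 13.5 × (0.616/1.80)² = 1.581 W/m²
B: 110 × (2.80/20.0)² = 2.156 W/m²
C: 217 × (2.86/5.19)² = 65.90 W/m²
Total = 1.581 + 2.156 + 65.90 = 69.64 W/m².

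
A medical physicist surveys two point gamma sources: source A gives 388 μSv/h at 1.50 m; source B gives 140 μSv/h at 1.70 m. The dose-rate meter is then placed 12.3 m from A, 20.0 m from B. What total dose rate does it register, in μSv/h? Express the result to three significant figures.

By superposition, sum each source's inverse-square contribution:
A: 388 × (1.50/12.3)² = 5.770 μSv/h
B: 140 × (1.70/20.0)² = 1.011 μSv/h
Total = 5.770 + 1.011 = 6.781 μSv/h.

6.78 μSv/h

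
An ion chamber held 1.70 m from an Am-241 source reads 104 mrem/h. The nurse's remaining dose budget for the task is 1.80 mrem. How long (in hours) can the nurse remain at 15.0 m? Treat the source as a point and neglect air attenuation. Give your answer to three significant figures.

1.35 h

Using I₁d₁² = I₂d₂², rate at 15.0 m:
104 × (1.70/15.0)² = 104 × 0.01284 = 1.335 mrem/h.
Stay time = 1.80 mrem ÷ 1.335 mrem/h = 1.348 h.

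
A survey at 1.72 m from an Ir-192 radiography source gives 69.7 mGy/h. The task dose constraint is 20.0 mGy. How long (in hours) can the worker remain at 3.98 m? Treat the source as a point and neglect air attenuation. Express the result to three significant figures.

1.54 h

Intensity scales as (d₁/d₂)², so rate at 3.98 m:
(1.72/3.98)² = 0.1868, so 69.7 × 0.1868 = 13.02 mGy/h.
Stay time = 20.0 mGy ÷ 13.02 mGy/h = 1.536 h.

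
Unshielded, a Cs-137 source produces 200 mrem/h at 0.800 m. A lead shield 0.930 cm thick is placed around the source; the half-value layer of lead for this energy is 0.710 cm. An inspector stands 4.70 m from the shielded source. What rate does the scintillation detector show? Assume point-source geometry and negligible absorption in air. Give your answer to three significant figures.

Distance alone: 200 × (0.800/4.70)² = 200 × 0.02897 = 5.794 mrem/h.
Shield: 0.930/0.710 = 1.310 half-value layers → attenuation 2^(−1.310) = 0.4033.
Combined: 5.794 × 0.4033 = 2.337 mrem/h.

2.34 mrem/h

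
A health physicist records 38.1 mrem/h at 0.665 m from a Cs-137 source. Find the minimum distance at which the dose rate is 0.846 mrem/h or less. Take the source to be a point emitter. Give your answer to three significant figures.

4.46 m

Intensity scales as (d₁/d₂)², so d₂ = d₁·√(I₁/I₂).
I₁/I₂ = 38.1/0.846 = 45.04, so d₂ = 0.665 × √45.04 = 4.463 m.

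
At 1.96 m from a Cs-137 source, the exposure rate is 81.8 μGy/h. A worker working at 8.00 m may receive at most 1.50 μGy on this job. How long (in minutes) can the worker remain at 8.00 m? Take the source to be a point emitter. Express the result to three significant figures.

18.3 min

By the inverse-square law, rate at 8.00 m:
(1.96/8.00)² = 0.06002, so 81.8 × 0.06002 = 4.910 μGy/h.
Stay time = 1.50 μGy ÷ 4.910 μGy/h = 0.3055 h = 18.33 min.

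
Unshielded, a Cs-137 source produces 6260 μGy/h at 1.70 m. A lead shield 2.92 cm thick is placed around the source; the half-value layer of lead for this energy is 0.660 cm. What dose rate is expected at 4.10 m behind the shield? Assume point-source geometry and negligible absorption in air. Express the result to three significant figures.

Distance alone: 6260 × (1.70/4.10)² = 6260 × 0.1719 = 1076 μGy/h.
Shield: 2.92/0.660 = 4.424 half-value layers → attenuation 2^(−4.424) = 0.04658.
Combined: 1076 × 0.04658 = 50.12 μGy/h.

50.1 μGy/h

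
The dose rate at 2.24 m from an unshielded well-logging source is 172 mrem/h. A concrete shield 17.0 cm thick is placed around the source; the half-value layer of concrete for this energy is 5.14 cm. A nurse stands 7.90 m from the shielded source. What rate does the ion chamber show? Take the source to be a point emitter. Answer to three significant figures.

Distance alone: (2.24/7.90)² = 0.08040, so 172 × 0.08040 = 13.83 mrem/h.
Shield: 17.0/5.14 = 3.307 half-value layers → attenuation 2^(−3.307) = 0.1010.
Combined: 13.83 × 0.1010 = 1.397 mrem/h.

1.40 mrem/h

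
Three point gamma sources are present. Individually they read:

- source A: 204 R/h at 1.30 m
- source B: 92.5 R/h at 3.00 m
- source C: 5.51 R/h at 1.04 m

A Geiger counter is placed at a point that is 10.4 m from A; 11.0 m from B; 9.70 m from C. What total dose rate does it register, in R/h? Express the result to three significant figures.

By superposition, sum each source's inverse-square contribution:
A: 204 × (1.30/10.4)² = 3.188 R/h
B: 92.5 × (3.00/11.0)² = 6.880 R/h
C: 5.51 × (1.04/9.70)² = 0.06334 R/h
Total = 3.188 + 6.880 + 0.06334 = 10.13 R/h.

10.1 R/h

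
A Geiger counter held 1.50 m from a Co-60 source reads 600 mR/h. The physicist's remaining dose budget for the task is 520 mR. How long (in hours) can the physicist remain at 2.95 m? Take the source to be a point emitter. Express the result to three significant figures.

3.35 h

Using I₁d₁² = I₂d₂², rate at 2.95 m:
(1.50/2.95)² = 0.2585, so 600 × 0.2585 = 155.1 mR/h.
Stay time = 520 mR ÷ 155.1 mR/h = 3.353 h.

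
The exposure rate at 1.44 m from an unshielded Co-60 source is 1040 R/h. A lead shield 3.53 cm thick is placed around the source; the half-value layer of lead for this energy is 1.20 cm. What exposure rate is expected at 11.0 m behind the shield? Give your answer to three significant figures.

2.32 R/h

Distance alone: 1040 × (1.44/11.0)² = 1040 × 0.01714 = 17.83 R/h.
Shield: 3.53/1.20 = 2.942 half-value layers → attenuation 2^(−2.942) = 0.1301.
Combined: 17.83 × 0.1301 = 2.320 R/h.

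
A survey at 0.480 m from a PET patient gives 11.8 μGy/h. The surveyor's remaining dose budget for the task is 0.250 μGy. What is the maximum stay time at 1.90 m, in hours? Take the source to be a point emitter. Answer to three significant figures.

By the inverse-square law, rate at 1.90 m:
11.8 × (0.480/1.90)² = 11.8 × 0.06382 = 0.7531 μGy/h.
Stay time = 0.250 μGy ÷ 0.7531 μGy/h = 0.3320 h.

0.332 h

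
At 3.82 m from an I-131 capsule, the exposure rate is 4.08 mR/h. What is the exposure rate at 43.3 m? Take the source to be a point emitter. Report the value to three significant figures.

0.0318 mR/h

By the inverse-square law, the rate at 43.3 m is
4.08 × (3.82/43.3)² = 4.08 × 0.007783 = 0.03175 mR/h.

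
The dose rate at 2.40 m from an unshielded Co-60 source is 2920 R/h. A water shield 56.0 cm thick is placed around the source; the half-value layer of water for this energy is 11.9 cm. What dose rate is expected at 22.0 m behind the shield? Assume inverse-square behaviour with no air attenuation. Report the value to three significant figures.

1.33 R/h

Distance alone: 2920 × (2.40/22.0)² = 2920 × 0.01190 = 34.75 R/h.
Shield: 56.0/11.9 = 4.706 half-value layers → attenuation 2^(−4.706) = 0.03831.
Combined: 34.75 × 0.03831 = 1.331 R/h.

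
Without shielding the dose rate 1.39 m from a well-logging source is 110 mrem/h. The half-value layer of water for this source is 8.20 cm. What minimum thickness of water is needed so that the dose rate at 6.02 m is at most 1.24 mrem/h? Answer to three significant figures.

At 6.02 m, distance alone gives 110 × (1.39/6.02)² = 110 × 0.05331 = 5.864 mrem/h.
Further attenuation needed: 5.864/1.24 = 4.729.
n = log₂(4.729) = 2.242 half-value layers.
Thickness = 2.242 × 8.20 cm = 18.38 cm.

18.4 cm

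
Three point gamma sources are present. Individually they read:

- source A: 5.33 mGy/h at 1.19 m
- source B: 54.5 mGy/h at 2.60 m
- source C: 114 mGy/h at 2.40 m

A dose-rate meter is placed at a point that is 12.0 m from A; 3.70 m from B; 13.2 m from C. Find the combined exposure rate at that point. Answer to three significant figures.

30.7 mGy/h

By superposition, sum each source's inverse-square contribution:
A: 5.33 × (1.19/12.0)² = 0.05242 mGy/h
B: 54.5 × (2.60/3.70)² = 26.91 mGy/h
C: 114 × (2.40/13.2)² = 3.769 mGy/h
Total = 0.05242 + 26.91 + 3.769 = 30.73 mGy/h.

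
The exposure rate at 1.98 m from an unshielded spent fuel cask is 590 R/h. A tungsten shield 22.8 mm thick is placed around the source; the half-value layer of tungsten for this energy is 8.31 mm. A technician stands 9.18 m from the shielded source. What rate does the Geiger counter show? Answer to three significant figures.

Distance alone: (1.98/9.18)² = 0.04652, so 590 × 0.04652 = 27.45 R/h.
Shield: 22.8/8.31 = 2.744 half-value layers → attenuation 2^(−2.744) = 0.1493.
Combined: 27.45 × 0.1493 = 4.098 R/h.

4.10 R/h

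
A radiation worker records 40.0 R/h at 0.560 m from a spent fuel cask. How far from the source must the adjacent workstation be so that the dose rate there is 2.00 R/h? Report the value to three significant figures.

Since intensity falls as 1/r², d₂ = d₁·√(I₁/I₂).
I₁/I₂ = 40.0/2.00 = 20.00, so d₂ = 0.560 × √20.00 = 2.504 m.

2.50 m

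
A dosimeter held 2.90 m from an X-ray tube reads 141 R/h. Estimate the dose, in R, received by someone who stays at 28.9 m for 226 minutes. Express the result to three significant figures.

Using I₁d₁² = I₂d₂², rate at 28.9 m:
141 × (2.90/28.9)² = 141 × 0.01007 = 1.420 R/h.
Dose = rate × time = 1.420 R/h × 3.767 h = 5.349 R.

5.35 R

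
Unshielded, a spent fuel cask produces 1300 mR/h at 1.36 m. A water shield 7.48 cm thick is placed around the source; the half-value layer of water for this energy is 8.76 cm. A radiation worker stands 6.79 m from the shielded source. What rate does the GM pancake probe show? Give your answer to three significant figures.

28.9 mR/h

Distance alone: 1300 × (1.36/6.79)² = 1300 × 0.04012 = 52.16 mR/h.
Shield: 7.48/8.76 = 0.8539 half-value layers → attenuation 2^(−0.8539) = 0.5533.
Combined: 52.16 × 0.5533 = 28.86 mR/h.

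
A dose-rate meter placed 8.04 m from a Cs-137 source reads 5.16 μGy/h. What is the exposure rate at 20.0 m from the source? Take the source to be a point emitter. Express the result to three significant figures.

0.834 μGy/h

By the inverse-square law, scaling from 8.04 m to 20.0 m:
5.16 × (8.04/20.0)² = 5.16 × 0.1616 = 0.8339 μGy/h.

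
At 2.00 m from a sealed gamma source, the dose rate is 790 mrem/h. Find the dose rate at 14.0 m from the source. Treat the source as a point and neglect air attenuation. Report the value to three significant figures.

By the inverse-square law, the rate at 14.0 m is
(2.00/14.0)² = 0.02041, so 790 × 0.02041 = 16.12 mrem/h.

16.1 mrem/h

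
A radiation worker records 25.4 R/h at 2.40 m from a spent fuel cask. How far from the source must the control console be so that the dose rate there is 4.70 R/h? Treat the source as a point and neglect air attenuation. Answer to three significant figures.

5.58 m

By the inverse-square law, d₂ = d₁·√(I₁/I₂).
I₁/I₂ = 25.4/4.70 = 5.404, so d₂ = 2.40 × √5.404 = 5.579 m.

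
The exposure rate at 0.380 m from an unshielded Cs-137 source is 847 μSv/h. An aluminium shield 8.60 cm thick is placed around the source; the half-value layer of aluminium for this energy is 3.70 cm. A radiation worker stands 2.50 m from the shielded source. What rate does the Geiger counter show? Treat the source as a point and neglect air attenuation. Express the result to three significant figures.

3.91 μSv/h

Distance alone: (0.380/2.50)² = 0.02310, so 847 × 0.02310 = 19.57 μSv/h.
Shield: 8.60/3.70 = 2.324 half-value layers → attenuation 2^(−2.324) = 0.1997.
Combined: 19.57 × 0.1997 = 3.908 μSv/h.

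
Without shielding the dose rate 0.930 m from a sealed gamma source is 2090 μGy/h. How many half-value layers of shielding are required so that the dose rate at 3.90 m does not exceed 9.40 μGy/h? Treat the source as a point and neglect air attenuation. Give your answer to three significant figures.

3.66 half-value layers

At 3.90 m, distance alone gives 2090 × (0.930/3.90)² = 2090 × 0.05686 = 118.8 μGy/h.
Further attenuation needed: 118.8/9.40 = 12.64.
n = log₂(12.64) = 3.660 half-value layers.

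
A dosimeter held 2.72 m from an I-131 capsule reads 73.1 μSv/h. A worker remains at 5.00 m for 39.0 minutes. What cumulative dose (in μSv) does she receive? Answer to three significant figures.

14.1 μSv

Since intensity falls as 1/r², rate at 5.00 m:
73.1 × (2.72/5.00)² = 73.1 × 0.2959 = 21.63 μSv/h.
Dose = rate × time = 21.63 μSv/h × 0.6500 h = 14.06 μSv.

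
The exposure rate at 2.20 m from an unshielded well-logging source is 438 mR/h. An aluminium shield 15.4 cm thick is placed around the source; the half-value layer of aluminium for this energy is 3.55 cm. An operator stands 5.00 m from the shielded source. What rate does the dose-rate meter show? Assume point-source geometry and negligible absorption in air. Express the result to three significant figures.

Distance alone: (2.20/5.00)² = 0.1936, so 438 × 0.1936 = 84.80 mR/h.
Shield: 15.4/3.55 = 4.338 half-value layers → attenuation 2^(−4.338) = 0.04945.
Combined: 84.80 × 0.04945 = 4.193 mR/h.

4.19 mR/h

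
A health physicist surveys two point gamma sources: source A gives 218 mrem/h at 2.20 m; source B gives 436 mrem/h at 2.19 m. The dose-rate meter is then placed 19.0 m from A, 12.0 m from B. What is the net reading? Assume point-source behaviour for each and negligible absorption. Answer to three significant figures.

By superposition, sum each source's inverse-square contribution:
A: 218 × (2.20/19.0)² = 2.923 mrem/h
B: 436 × (2.19/12.0)² = 14.52 mrem/h
Total = 2.923 + 14.52 = 17.44 mrem/h.

17.4 mrem/h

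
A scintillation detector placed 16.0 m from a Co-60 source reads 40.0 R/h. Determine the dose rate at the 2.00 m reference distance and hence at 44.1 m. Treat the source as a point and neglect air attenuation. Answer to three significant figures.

2560 R/h; 5.27 R/h

By the inverse-square law,
At 2.00 m: (16.0/2.00)² = 64.00, so 40.0 × 64.00 = 2560 R/h
At 44.1 m: 2560 × (2.00/44.1)² = 2560 × 0.002057 = 5.266 R/h.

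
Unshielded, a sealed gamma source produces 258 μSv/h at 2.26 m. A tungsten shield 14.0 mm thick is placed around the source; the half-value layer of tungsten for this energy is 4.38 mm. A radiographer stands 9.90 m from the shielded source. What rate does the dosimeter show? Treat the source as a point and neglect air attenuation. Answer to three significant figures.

Distance alone: (2.26/9.90)² = 0.05211, so 258 × 0.05211 = 13.44 μSv/h.
Shield: 14.0/4.38 = 3.196 half-value layers → attenuation 2^(−3.196) = 0.1091.
Combined: 13.44 × 0.1091 = 1.466 μSv/h.

1.47 μSv/h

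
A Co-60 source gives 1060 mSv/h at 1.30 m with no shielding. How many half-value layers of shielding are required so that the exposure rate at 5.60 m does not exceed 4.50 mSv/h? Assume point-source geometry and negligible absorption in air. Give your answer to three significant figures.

At 5.60 m, distance alone gives 1060 × (1.30/5.60)² = 1060 × 0.05389 = 57.12 mSv/h.
Further attenuation needed: 57.12/4.50 = 12.69.
n = log₂(12.69) = 3.666 half-value layers.

3.67 half-value layers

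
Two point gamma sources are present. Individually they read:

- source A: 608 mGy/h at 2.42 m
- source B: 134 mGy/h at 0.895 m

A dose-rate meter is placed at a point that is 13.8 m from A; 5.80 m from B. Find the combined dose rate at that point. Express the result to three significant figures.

By superposition, sum each source's inverse-square contribution:
A: 608 × (2.42/13.8)² = 18.70 mGy/h
B: 134 × (0.895/5.80)² = 3.191 mGy/h
Total = 18.70 + 3.191 = 21.89 mGy/h.

21.9 mGy/h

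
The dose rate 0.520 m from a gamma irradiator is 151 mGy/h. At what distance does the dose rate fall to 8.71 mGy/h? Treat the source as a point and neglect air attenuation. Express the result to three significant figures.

2.17 m

By the inverse-square law, d₂ = d₁·√(I₁/I₂).
I₁/I₂ = 151/8.71 = 17.34, so d₂ = 0.520 × √17.34 = 2.165 m.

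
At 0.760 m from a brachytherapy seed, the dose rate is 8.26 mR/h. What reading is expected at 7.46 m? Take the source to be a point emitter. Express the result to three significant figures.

Using I₁d₁² = I₂d₂², the rate at 7.46 m is
(0.760/7.46)² = 0.01038, so 8.26 × 0.01038 = 0.08574 mR/h.

0.0857 mR/h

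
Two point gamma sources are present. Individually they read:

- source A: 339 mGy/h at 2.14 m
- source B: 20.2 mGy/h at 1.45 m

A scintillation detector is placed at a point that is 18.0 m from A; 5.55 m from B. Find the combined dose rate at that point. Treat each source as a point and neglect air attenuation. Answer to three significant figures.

Each source contributes Iᵢ·(dᵢ/rᵢ)²; contributions add.
A: 339 × (2.14/18.0)² = 4.792 mGy/h
B: 20.2 × (1.45/5.55)² = 1.379 mGy/h
Total = 4.792 + 1.379 = 6.171 mGy/h.

6.17 mGy/h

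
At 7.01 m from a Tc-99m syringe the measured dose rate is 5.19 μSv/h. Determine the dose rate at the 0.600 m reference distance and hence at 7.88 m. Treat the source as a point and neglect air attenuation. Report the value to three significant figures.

708 μSv/h; 4.11 μSv/h

Intensity scales as (d₁/d₂)², so
At 0.600 m: (7.01/0.600)² = 136.5, so 5.19 × 136.5 = 708.4 μSv/h
At 7.88 m: (0.600/7.88)² = 0.005798, so 708.4 × 0.005798 = 4.107 μSv/h.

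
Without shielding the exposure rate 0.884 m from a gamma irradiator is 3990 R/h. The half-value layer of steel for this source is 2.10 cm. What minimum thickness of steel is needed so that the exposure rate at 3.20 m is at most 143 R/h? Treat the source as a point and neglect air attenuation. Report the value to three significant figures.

2.29 cm

At 3.20 m, distance alone gives 3990 × (0.884/3.20)² = 3990 × 0.07631 = 304.5 R/h.
Further attenuation needed: 304.5/143 = 2.129.
n = log₂(2.129) = 1.090 half-value layers.
Thickness = 1.090 × 2.10 cm = 2.289 cm.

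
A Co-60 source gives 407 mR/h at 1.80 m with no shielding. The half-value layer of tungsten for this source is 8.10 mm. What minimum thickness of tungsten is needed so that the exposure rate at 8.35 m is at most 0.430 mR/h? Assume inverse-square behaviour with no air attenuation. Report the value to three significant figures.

44.2 mm

At 8.35 m, distance alone gives (1.80/8.35)² = 0.04647, so 407 × 0.04647 = 18.91 mR/h.
Further attenuation needed: 18.91/0.430 = 43.98.
n = log₂(43.98) = 5.459 half-value layers.
Thickness = 5.459 × 8.10 mm = 44.22 mm.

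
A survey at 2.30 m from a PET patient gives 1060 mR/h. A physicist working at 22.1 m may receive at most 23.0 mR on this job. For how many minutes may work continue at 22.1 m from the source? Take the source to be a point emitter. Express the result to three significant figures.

Intensity scales as (d₁/d₂)², so rate at 22.1 m:
(2.30/22.1)² = 0.01083, so 1060 × 0.01083 = 11.48 mR/h.
Stay time = 23.0 mR ÷ 11.48 mR/h = 2.003 h = 120.2 min.

120 min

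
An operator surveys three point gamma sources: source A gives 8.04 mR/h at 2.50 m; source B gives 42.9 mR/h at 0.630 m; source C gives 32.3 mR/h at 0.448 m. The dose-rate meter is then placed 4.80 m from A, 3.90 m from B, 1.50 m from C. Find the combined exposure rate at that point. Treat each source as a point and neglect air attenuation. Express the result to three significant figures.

Each source contributes Iᵢ·(dᵢ/rᵢ)²; contributions add.
A: 8.04 × (2.50/4.80)² = 2.181 mR/h
B: 42.9 × (0.630/3.90)² = 1.119 mR/h
C: 32.3 × (0.448/1.50)² = 2.881 mR/h
Total = 2.181 + 1.119 + 2.881 = 6.181 mR/h.

6.18 mR/h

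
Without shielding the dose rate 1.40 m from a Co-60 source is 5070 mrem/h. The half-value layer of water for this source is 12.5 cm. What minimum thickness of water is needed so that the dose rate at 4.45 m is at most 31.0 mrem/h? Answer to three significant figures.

At 4.45 m, distance alone gives (1.40/4.45)² = 0.09898, so 5070 × 0.09898 = 501.8 mrem/h.
Further attenuation needed: 501.8/31.0 = 16.19.
n = log₂(16.19) = 4.017 half-value layers.
Thickness = 4.017 × 12.5 cm = 50.21 cm.

50.2 cm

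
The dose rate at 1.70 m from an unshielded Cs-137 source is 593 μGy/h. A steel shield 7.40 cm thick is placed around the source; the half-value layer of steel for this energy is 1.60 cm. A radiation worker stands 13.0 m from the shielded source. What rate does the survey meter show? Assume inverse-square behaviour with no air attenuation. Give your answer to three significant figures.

0.411 μGy/h

Distance alone: (1.70/13.0)² = 0.01710, so 593 × 0.01710 = 10.14 μGy/h.
Shield: 7.40/1.60 = 4.625 half-value layers → attenuation 2^(−4.625) = 0.04053.
Combined: 10.14 × 0.04053 = 0.4110 μGy/h.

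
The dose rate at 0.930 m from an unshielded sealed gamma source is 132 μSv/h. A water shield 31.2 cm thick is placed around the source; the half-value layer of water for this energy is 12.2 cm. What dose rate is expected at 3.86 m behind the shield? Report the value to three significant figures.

1.30 μSv/h

Distance alone: 132 × (0.930/3.86)² = 132 × 0.05805 = 7.663 μSv/h.
Shield: 31.2/12.2 = 2.557 half-value layers → attenuation 2^(−2.557) = 0.1699.
Combined: 7.663 × 0.1699 = 1.302 μSv/h.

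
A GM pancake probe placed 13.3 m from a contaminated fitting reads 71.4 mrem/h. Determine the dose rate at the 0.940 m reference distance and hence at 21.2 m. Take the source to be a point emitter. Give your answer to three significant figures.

By the inverse-square law,
At 0.940 m: (13.3/0.940)² = 200.2, so 71.4 × 200.2 = 14290 mrem/h
At 21.2 m: (0.940/21.2)² = 0.001966, so 14290 × 0.001966 = 28.09 mrem/h.

14300 mrem/h; 28.1 mrem/h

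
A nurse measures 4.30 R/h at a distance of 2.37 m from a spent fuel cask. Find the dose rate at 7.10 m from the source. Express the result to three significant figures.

Applying the 1/r² law, the rate at 7.10 m is
(2.37/7.10)² = 0.1114, so 4.30 × 0.1114 = 0.4790 R/h.

0.479 R/h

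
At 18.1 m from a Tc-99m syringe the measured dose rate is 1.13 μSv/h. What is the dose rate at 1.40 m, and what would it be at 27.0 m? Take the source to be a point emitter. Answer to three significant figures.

189 μSv/h; 0.508 μSv/h

Applying the 1/r² law,
At 1.40 m: (18.1/1.40)² = 167.1, so 1.13 × 167.1 = 188.8 μSv/h
At 27.0 m: 188.8 × (1.40/27.0)² = 188.8 × 0.002689 = 0.5077 μSv/h.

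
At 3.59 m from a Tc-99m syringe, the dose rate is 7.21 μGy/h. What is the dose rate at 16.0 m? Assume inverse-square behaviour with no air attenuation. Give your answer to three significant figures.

Intensity scales as (d₁/d₂)², so the rate at 16.0 m is
(3.59/16.0)² = 0.05034, so 7.21 × 0.05034 = 0.3630 μGy/h.

0.363 μGy/h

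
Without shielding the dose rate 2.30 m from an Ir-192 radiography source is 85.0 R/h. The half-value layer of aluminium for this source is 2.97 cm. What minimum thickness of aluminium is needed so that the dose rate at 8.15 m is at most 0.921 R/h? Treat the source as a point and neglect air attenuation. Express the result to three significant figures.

At 8.15 m, distance alone gives 85.0 × (2.30/8.15)² = 85.0 × 0.07964 = 6.769 R/h.
Further attenuation needed: 6.769/0.921 = 7.350.
n = log₂(7.350) = 2.878 half-value layers.
Thickness = 2.878 × 2.97 cm = 8.548 cm.

8.55 cm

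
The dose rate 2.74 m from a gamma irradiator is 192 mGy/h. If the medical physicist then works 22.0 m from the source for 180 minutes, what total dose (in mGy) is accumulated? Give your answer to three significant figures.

Applying the 1/r² law, rate at 22.0 m:
192 × (2.74/22.0)² = 192 × 0.01551 = 2.978 mGy/h.
Dose = rate × time = 2.978 mGy/h × 3.000 h = 8.934 mGy.

8.93 mGy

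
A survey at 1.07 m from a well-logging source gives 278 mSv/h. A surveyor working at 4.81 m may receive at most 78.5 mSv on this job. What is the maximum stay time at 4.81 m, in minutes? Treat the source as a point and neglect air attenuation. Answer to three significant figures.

Since intensity falls as 1/r², rate at 4.81 m:
278 × (1.07/4.81)² = 278 × 0.04949 = 13.76 mSv/h.
Stay time = 78.5 mSv ÷ 13.76 mSv/h = 5.705 h = 342.3 min.

342 min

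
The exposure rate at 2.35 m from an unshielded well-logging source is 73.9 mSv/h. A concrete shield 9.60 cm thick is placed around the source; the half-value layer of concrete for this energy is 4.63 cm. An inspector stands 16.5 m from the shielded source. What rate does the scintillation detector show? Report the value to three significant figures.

Distance alone: (2.35/16.5)² = 0.02028, so 73.9 × 0.02028 = 1.499 mSv/h.
Shield: 9.60/4.63 = 2.073 half-value layers → attenuation 2^(−2.073) = 0.2377.
Combined: 1.499 × 0.2377 = 0.3563 mSv/h.

0.356 mSv/h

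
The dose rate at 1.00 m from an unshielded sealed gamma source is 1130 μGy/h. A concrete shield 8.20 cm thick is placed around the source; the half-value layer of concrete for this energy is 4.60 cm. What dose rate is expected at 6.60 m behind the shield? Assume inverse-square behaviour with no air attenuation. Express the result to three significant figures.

Distance alone: (1.00/6.60)² = 0.02296, so 1130 × 0.02296 = 25.94 μGy/h.
Shield: 8.20/4.60 = 1.783 half-value layers → attenuation 2^(−1.783) = 0.2906.
Combined: 25.94 × 0.2906 = 7.538 μGy/h.

7.54 μGy/h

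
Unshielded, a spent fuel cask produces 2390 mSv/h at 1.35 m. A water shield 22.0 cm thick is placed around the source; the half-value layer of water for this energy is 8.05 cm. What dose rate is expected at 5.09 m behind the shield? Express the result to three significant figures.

Distance alone: 2390 × (1.35/5.09)² = 2390 × 0.07034 = 168.1 mSv/h.
Shield: 22.0/8.05 = 2.733 half-value layers → attenuation 2^(−2.733) = 0.1504.
Combined: 168.1 × 0.1504 = 25.28 mSv/h.

25.3 mSv/h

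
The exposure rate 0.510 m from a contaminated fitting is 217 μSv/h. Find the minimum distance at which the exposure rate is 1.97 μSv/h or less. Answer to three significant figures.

5.35 m

Intensity scales as (d₁/d₂)², so d₂ = d₁·√(I₁/I₂).
I₁/I₂ = 217/1.97 = 110.2, so d₂ = 0.510 × √110.2 = 5.354 m.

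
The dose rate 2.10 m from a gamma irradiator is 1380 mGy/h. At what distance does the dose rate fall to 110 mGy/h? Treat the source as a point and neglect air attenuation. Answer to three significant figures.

7.44 m

Using I₁d₁² = I₂d₂², d₂ = d₁·√(I₁/I₂).
I₁/I₂ = 1380/110 = 12.55, so d₂ = 2.10 × √12.55 = 7.439 m.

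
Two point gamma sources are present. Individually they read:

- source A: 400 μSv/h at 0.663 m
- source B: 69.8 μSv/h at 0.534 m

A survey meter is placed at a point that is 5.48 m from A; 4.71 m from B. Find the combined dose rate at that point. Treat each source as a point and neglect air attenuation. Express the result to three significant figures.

6.75 μSv/h

Each source contributes Iᵢ·(dᵢ/rᵢ)²; contributions add.
A: 400 × (0.663/5.48)² = 5.855 μSv/h
B: 69.8 × (0.534/4.71)² = 0.8972 μSv/h
Total = 5.855 + 0.8972 = 6.752 μSv/h.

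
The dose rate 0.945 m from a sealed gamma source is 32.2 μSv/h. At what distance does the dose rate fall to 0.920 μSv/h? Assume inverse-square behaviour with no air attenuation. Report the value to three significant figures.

5.59 m

Since intensity falls as 1/r², d₂ = d₁·√(I₁/I₂).
I₁/I₂ = 32.2/0.920 = 35.00, so d₂ = 0.945 × √35.00 = 5.591 m.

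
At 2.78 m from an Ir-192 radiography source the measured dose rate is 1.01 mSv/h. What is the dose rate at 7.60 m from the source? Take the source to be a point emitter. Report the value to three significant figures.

By the inverse-square law, scaling from 2.78 m to 7.60 m:
(2.78/7.60)² = 0.1338, so 1.01 × 0.1338 = 0.1351 mSv/h.

0.135 mSv/h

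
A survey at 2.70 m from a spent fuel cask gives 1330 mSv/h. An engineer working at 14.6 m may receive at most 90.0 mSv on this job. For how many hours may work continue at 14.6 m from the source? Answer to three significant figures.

Since intensity falls as 1/r², rate at 14.6 m:
1330 × (2.70/14.6)² = 1330 × 0.03420 = 45.49 mSv/h.
Stay time = 90.0 mSv ÷ 45.49 mSv/h = 1.978 h.

1.98 h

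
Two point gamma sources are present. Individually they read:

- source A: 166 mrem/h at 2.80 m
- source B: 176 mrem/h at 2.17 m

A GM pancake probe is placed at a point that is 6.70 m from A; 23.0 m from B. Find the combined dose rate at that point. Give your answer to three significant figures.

Each source contributes Iᵢ·(dᵢ/rᵢ)²; contributions add.
A: 166 × (2.80/6.70)² = 28.99 mrem/h
B: 176 × (2.17/23.0)² = 1.567 mrem/h
Total = 28.99 + 1.567 = 30.56 mrem/h.

30.6 mrem/h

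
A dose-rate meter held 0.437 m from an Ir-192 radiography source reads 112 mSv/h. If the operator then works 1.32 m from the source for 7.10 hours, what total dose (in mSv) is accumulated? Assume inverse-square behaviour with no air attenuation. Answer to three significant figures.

87.2 mSv

Applying the 1/r² law, rate at 1.32 m:
112 × (0.437/1.32)² = 112 × 0.1096 = 12.28 mSv/h.
Dose = rate × time = 12.28 mSv/h × 7.100 h = 87.19 mSv.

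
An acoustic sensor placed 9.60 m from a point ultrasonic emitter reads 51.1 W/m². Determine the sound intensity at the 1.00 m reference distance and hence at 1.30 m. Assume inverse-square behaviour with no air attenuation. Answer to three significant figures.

4710 W/m²; 2790 W/m²

Using I₁d₁² = I₂d₂²,
At 1.00 m: 51.1 × (9.60/1.00)² = 51.1 × 92.16 = 4709 W/m²
At 1.30 m: (1.00/1.30)² = 0.5917, so 4709 × 0.5917 = 2786 W/m².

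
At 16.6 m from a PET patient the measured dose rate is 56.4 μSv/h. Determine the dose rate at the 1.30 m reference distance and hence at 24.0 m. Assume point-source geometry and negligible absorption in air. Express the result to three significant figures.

Using I₁d₁² = I₂d₂²,
At 1.30 m: (16.6/1.30)² = 163.1, so 56.4 × 163.1 = 9199 μSv/h
At 24.0 m: (1.30/24.0)² = 0.002934, so 9199 × 0.002934 = 26.99 μSv/h.

9200 μSv/h; 27.0 μSv/h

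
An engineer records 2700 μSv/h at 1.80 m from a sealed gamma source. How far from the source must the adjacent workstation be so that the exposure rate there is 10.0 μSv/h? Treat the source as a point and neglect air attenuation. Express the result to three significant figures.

29.6 m

Since intensity falls as 1/r², d₂ = d₁·√(I₁/I₂).
I₁/I₂ = 2700/10.0 = 270.0, so d₂ = 1.80 × √270.0 = 29.58 m.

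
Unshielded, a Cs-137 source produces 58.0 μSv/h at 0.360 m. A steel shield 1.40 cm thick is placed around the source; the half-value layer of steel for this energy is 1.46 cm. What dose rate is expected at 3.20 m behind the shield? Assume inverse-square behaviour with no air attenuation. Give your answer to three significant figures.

0.378 μSv/h

Distance alone: 58.0 × (0.360/3.20)² = 58.0 × 0.01266 = 0.7343 μSv/h.
Shield: 1.40/1.46 = 0.9589 half-value layers → attenuation 2^(−0.9589) = 0.5144.
Combined: 0.7343 × 0.5144 = 0.3777 μSv/h.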